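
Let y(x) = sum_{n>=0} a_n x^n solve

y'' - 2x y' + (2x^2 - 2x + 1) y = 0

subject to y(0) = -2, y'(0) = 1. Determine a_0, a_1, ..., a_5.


Ansatz: y(x) = sum_{n>=0} a_n x^n, so y'(x) = sum_{n>=1} n a_n x^(n-1) and y''(x) = sum_{n>=2} n(n-1) a_n x^(n-2).
Substitute into P(x) y'' + Q(x) y' + R(x) y = 0 with P(x) = 1, Q(x) = -2x, R(x) = 2x^2 - 2x + 1, and match powers of x.
Initial conditions: a_0 = -2, a_1 = 1.
Setting the coefficient of each power of x to zero and solving order by order (substituting the coefficients already found):
  x^0: 2 a_2 + a_0 = 0  ->  2 a_2 = -a_0 = 2  ->  a_2 = 1
  x^1: 6 a_3 - a_1 - 2 a_0 = 0  ->  6 a_3 = a_1 + 2 a_0 = -3  ->  a_3 = -1/2
  x^2: 12 a_4 - 3 a_2 - 2 a_1 + 2 a_0 = 0  ->  12 a_4 = 3 a_2 + 2 a_1 - 2 a_0 = 9  ->  a_4 = 3/4
  x^3: 20 a_5 - 5 a_3 - 2 a_2 + 2 a_1 = 0  ->  20 a_5 = 5 a_3 + 2 a_2 - 2 a_1 = -5/2  ->  a_5 = -1/8
Truncated series: y(x) = -2 + x + x^2 - (1/2) x^3 + (3/4) x^4 - (1/8) x^5 + O(x^6).

a_0 = -2; a_1 = 1; a_2 = 1; a_3 = -1/2; a_4 = 3/4; a_5 = -1/8


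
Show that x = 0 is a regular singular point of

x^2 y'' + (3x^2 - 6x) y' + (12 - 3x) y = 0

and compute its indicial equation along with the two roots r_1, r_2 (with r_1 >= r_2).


Divide by x^2 to reach normal form y'' + P_1(x) y' + P_2(x) y = 0 with P_1(x) = 3 - 6/x and P_2(x) = -3/x + 12/x^2.
x = 0 is a singular point because the y'-coefficient 3 - 6/x has a pole at x = 0 and the y-coefficient -3/x + 12/x^2 has a pole at x = 0.
It is a regular singular point because x P_1(x) = p(x) = 3x - 6 and x^2 P_2(x) = q(x) = 12 - 3x are polynomials, hence analytic at x = 0.
p(0) = -6,  q(0) = 12.
Indicial equation: r(r-1) + p(0) r + q(0) = 0, i.e. r^2 + (p(0) - 1) r + q(0) = 0, i.e. r^2 - 7 r + 12 = 0.
Discriminant: (-7)^2 - 4(12) = 1, so r = (7 ± 1)/2.
Solving: r_1 = 4, r_2 = 3.

indicial: r^2 - 7 r + 12 = 0; roots r_1 = 4, r_2 = 3


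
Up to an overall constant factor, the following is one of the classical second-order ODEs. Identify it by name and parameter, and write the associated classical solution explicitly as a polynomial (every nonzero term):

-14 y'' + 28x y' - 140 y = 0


All three coefficients share the factor -14; dividing through by -14 gives  y'' - 2x y' + 10 y = 0.
This matches the Hermite equation y'' - 2x y' + 2n y = 0 with 2n = 10, so n = 5; the polynomial solution is H_5(x).
With y = sum_k a_k x^k, matching x^k gives (k+2)(k+1) a_{k+2} = 2(k - n) a_k = 2(k - 5) a_k. The right side vanishes at k = 5, so the series with the parity of 5 terminates at degree 5.
Standard normalization: leading coefficient of H_n is 2^n, so a_5 = 2^5 = 32. Work downward with a_k = (k+1)(k+2) a_{k+2} / (2(k - n)):
  a_3 = (4)(5)(32) / (2(3 - 5)) = 640/(-4) = -160
  a_1 = (2)(3)(-160) / (2(1 - 5)) = -960/(-8) = 120
Hence H_5(x) = 32 x^5 - 160 x^3 + 120 x.

H_5(x); series = 32 x^5 - 160 x^3 + 120 x


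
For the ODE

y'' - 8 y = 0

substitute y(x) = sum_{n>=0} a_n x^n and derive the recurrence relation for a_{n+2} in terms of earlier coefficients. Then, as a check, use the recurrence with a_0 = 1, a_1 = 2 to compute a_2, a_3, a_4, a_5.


Substitute y = sum_n a_n x^n into y'' + (const) y = 0.
y''(x) = sum_{n>=0} (n+2)(n+1) a_{n+2} x^n.
The ODE becomes sum_n [(n+2)(n+1) a_{n+2} - 8 a_n] x^n = 0.
Setting each coefficient to zero gives the recurrence:
  (n+2)(n+1) a_{n+2} - 8 a_n = 0,
  a_{n+2} = 8 / ((n+1)(n+2)) a_n.

Check with a_0 = 1, a_1 = 2 (apply the recurrence for n = 0, 1, 2, 3): a_0 = 1, a_1 = 2, a_2 = 4, a_3 = 8/3, a_4 = 8/3, a_5 = 16/15.

a_{n+2} = 8/((n+1)(n+2)) * a_n; check: a_0 = 1, a_1 = 2, a_2 = 4, a_3 = 8/3, a_4 = 8/3, a_5 = 16/15


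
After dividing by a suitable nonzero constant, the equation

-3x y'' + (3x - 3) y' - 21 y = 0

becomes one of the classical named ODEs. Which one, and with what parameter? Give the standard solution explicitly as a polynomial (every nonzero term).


All three coefficients share the factor -3; dividing through by -3 gives  x y'' + (1 - x) y' + 7 y = 0.
This matches the Laguerre equation x y'' + (1 - x) y' + n y = 0 with n = 7; the polynomial solution is L_7(x).
With y = sum_k a_k x^k, matching x^k gives (k+1)k a_{k+1} + (k+1) a_{k+1} - k a_k + n a_k = 0, i.e. (k+1)^2 a_{k+1} = (k - n) a_k = (k - 7) a_k. The right side vanishes at k = 7, so the series terminates at degree 7.
Standard normalization L_n(0) = 1 gives a_0 = 1. Work upward with a_{k+1} = (k - 7) a_k / (k+1)^2:
  a_1 = (0 - 7)(1) / 1^2 = -7/1 = -7
  a_2 = (1 - 7)(-7) / 2^2 = 42/4 = 21/2
  a_3 = (2 - 7)(21/2) / 3^2 = (-105/2)/9 = -35/6
  a_4 = (3 - 7)(-35/6) / 4^2 = (70/3)/16 = 35/24
  a_5 = (4 - 7)(35/24) / 5^2 = (-35/8)/25 = -7/40
  a_6 = (5 - 7)(-7/40) / 6^2 = (7/20)/36 = 7/720
  a_7 = (6 - 7)(7/720) / 7^2 = (-7/720)/49 = -1/5040
Hence L_7(x) = -x^7/5040 + 7 x^6/720 - 7 x^5/40 + 35 x^4/24 - 35 x^3/6 + 21 x^2/2 - 7 x + 1.

L_7(x); series = -x^7/5040 + 7 x^6/720 - 7 x^5/40 + 35 x^4/24 - 35 x^3/6 + 21 x^2/2 - 7 x + 1


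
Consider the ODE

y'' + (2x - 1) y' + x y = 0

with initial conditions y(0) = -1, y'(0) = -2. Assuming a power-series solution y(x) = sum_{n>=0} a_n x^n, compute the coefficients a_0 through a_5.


Ansatz: y(x) = sum_{n>=0} a_n x^n, so y'(x) = sum_{n>=1} n a_n x^(n-1) and y''(x) = sum_{n>=2} n(n-1) a_n x^(n-2).
Substitute into P(x) y'' + Q(x) y' + R(x) y = 0 with P(x) = 1, Q(x) = 2x - 1, R(x) = x, and match powers of x.
Initial conditions: a_0 = -1, a_1 = -2.
Setting the coefficient of each power of x to zero and solving order by order (substituting the coefficients already found):
  x^0: 2 a_2 - a_1 = 0  ->  2 a_2 = a_1 = -2  ->  a_2 = -1
  x^1: 6 a_3 - 2 a_2 + 2 a_1 + a_0 = 0  ->  6 a_3 = 2 a_2 - 2 a_1 - a_0 = 3  ->  a_3 = 1/2
  x^2: 12 a_4 - 3 a_3 + 4 a_2 + a_1 = 0  ->  12 a_4 = 3 a_3 - 4 a_2 - a_1 = 15/2  ->  a_4 = 5/8
  x^3: 20 a_5 - 4 a_4 + 6 a_3 + a_2 = 0  ->  20 a_5 = 4 a_4 - 6 a_3 - a_2 = 1/2  ->  a_5 = 1/40
Truncated series: y(x) = -1 - 2 x - x^2 + (1/2) x^3 + (5/8) x^4 + (1/40) x^5 + O(x^6).

a_0 = -1; a_1 = -2; a_2 = -1; a_3 = 1/2; a_4 = 5/8; a_5 = 1/40


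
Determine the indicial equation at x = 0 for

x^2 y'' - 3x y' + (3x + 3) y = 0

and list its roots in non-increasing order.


Divide by x^2 to reach normal form y'' + P_1(x) y' + P_2(x) y = 0 with P_1(x) = -3/x and P_2(x) = 3/x + 3/x^2.
x = 0 is a singular point because the y'-coefficient -3/x has a pole at x = 0 and the y-coefficient 3/x + 3/x^2 has a pole at x = 0.
It is a regular singular point because x P_1(x) = p(x) = -3 and x^2 P_2(x) = q(x) = 3x + 3 are polynomials, hence analytic at x = 0.
p(0) = -3,  q(0) = 3.
Indicial equation: r(r-1) + p(0) r + q(0) = 0, i.e. r^2 + (p(0) - 1) r + q(0) = 0, i.e. r^2 - 4 r + 3 = 0.
Discriminant: (-4)^2 - 4(3) = 4, so r = (4 ± 2)/2.
Solving: r_1 = 3, r_2 = 1.

indicial: r^2 - 4 r + 3 = 0; roots r_1 = 3, r_2 = 1


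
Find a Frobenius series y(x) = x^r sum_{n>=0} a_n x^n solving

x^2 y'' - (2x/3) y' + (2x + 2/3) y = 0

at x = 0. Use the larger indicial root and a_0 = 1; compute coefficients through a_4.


Write in Frobenius form y'' + (p(x)/x) y' + (q(x)/x^2) y = 0:
  p(x) = -2/3,  q(x) = 2x + 2/3.
Indicial equation: r(r-1) + (-2/3) r + (2/3) = 0 -> roots r_1 = 1, r_2 = 2/3.
Take r = r_1 = 1. Let y(x) = x^r sum_{n>=0} a_n x^n with a_0 = 1.
Substitute y = x^r sum a_n x^n and match x^{r+n}. The recurrence is
  D(n) a_n + 2 a_{n-1} = 0,  where D(n) = (r+n)(r+n-1) + (-2/3)(r+n) + (2/3).
  a_n = -2 / D(n) * a_{n-1}.
Since the indicial polynomial factors as (r - r_1)(r - r_2), D(n) = (r_1 + n - r_1)(r_1 + n - r_2) = n(n + 1/3).
Evaluating step by step (a_0 = 1):
  n = 1: D(1) = 1(1 + 1/3) = 4/3; numerator = -2(1) = -2; a_1 = (-2)/(4/3) = -3/2
  n = 2: D(2) = 2(2 + 1/3) = 14/3; numerator = -2(-3/2) = 3; a_2 = (3)/(14/3) = 9/14
  n = 3: D(3) = 3(3 + 1/3) = 10; numerator = -2(9/14) = -9/7; a_3 = (-9/7)/(10) = -9/70
  n = 4: D(4) = 4(4 + 1/3) = 52/3; numerator = -2(-9/70) = 9/35; a_4 = (9/35)/(52/3) = 27/1820

r = 1; a_0 = 1; a_1 = -3/2; a_2 = 9/14; a_3 = -9/70; a_4 = 27/1820


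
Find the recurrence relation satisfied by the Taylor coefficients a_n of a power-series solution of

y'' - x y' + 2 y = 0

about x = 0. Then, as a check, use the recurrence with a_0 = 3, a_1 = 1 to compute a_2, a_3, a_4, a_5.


Substitute y = sum_n a_n x^n.
y''(x) has coefficient (n+2)(n+1) a_{n+2} at x^n;
-x y'(x) has coefficient -n a_n at x^n (shift);
2 y(x) has coefficient 2 a_n at x^n.
Matching x^n: (n+2)(n+1) a_{n+2} + (-n + 2) a_n = 0.
Thus a_{n+2} = (n - 2) / ((n+1)(n+2)) * a_n.

Check with a_0 = 3, a_1 = 1 (apply the recurrence for n = 0, 1, 2, 3): a_0 = 3, a_1 = 1, a_2 = -3, a_3 = -1/6, a_4 = 0, a_5 = -1/120.

a_(n+2) = (n - 2) / ((n+1)(n+2)) * a_n; check: a_0 = 3, a_1 = 1, a_2 = -3, a_3 = -1/6, a_4 = 0, a_5 = -1/120


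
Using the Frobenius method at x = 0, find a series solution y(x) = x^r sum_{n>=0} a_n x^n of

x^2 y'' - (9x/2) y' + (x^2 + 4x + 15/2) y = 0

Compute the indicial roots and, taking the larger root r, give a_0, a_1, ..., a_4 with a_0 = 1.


Write in Frobenius form y'' + (p(x)/x) y' + (q(x)/x^2) y = 0:
  p(x) = -9/2,  q(x) = x^2 + 4x + 15/2.
Indicial equation: r(r-1) + (-9/2) r + (15/2) = 0 -> roots r_1 = 3, r_2 = 5/2.
Take r = r_1 = 3. Let y(x) = x^r sum_{n>=0} a_n x^n with a_0 = 1.
Substitute y = x^r sum a_n x^n and match x^{r+n}. The recurrence is
  D(n) a_n + 4 a_{n-1} + 1 a_{n-2} = 0,  where D(n) = (r+n)(r+n-1) + (-9/2)(r+n) + (15/2).
  a_n = [-4 a_{n-1} - 1 a_{n-2}] / D(n).
Since the indicial polynomial factors as (r - r_1)(r - r_2), D(n) = (r_1 + n - r_1)(r_1 + n - r_2) = n(n + 1/2).
Evaluating step by step (a_0 = 1):
  n = 1: D(1) = 1(1 + 1/2) = 3/2; numerator = -4(1) = -4; a_1 = (-4)/(3/2) = -8/3
  n = 2: D(2) = 2(2 + 1/2) = 5; numerator = -4(-8/3) - 1(1) = 29/3; a_2 = (29/3)/(5) = 29/15
  n = 3: D(3) = 3(3 + 1/2) = 21/2; numerator = -4(29/15) - 1(-8/3) = -76/15; a_3 = (-76/15)/(21/2) = -152/315
  n = 4: D(4) = 4(4 + 1/2) = 18; numerator = -4(-152/315) - 1(29/15) = -1/315; a_4 = (-1/315)/(18) = -1/5670

r = 3; a_0 = 1; a_1 = -8/3; a_2 = 29/15; a_3 = -152/315; a_4 = -1/5670


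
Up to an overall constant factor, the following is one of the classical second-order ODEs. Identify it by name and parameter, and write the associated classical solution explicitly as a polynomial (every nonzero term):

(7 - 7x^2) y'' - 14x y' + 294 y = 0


All three coefficients share the factor 7; dividing through by 7 gives  (1 - x^2) y'' - 2x y' + 42 y = 0.
This matches the Legendre equation (1 - x^2) y'' - 2x y' + n(n+1) y = 0 (note the -2x y' term) with n(n+1) = 42, so n = 6; the polynomial solution is P_6(x).
With y = sum_k a_k x^k, matching x^k gives (k+2)(k+1) a_{k+2} = [k(k+1) - n(n+1)] a_k = (k - 6)(k + 7) a_k. The right side vanishes at k = 6, so the series with the parity of 6 terminates at degree 6.
Standard normalization (P_n(1) = 1): leading coefficient (2n)!/(2^n (n!)^2) = 479001600/(64*518400) = 231/16, so a_6 = 231/16. Work downward with a_k = (k+1)(k+2) a_{k+2} / ((k - 6)(k + 7)):
  a_4 = (5)(6)(231/16) / ((4 - 6)(4 + 7)) = (3465/8)/(-22) = -315/16
  a_2 = (3)(4)(-315/16) / ((2 - 6)(2 + 7)) = (-945/4)/(-36) = 105/16
  a_0 = (1)(2)(105/16) / ((0 - 6)(0 + 7)) = (105/8)/(-42) = -5/16
Hence P_6(x) = 231 x^6/16 - 315 x^4/16 + 105 x^2/16 - 5/16.

P_6(x); series = 231 x^6/16 - 315 x^4/16 + 105 x^2/16 - 5/16


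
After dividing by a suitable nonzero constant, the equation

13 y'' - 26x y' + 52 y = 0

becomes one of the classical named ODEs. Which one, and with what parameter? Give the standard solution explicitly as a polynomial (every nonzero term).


All three coefficients share the factor 13; dividing through by 13 gives  y'' - 2x y' + 4 y = 0.
This matches the Hermite equation y'' - 2x y' + 2n y = 0 with 2n = 4, so n = 2; the polynomial solution is H_2(x).
With y = sum_k a_k x^k, matching x^k gives (k+2)(k+1) a_{k+2} = 2(k - n) a_k = 2(k - 2) a_k. The right side vanishes at k = 2, so the series with the parity of 2 terminates at degree 2.
Standard normalization: leading coefficient of H_n is 2^n, so a_2 = 2^2 = 4. Work downward with a_k = (k+1)(k+2) a_{k+2} / (2(k - n)):
  a_0 = (1)(2)(4) / (2(0 - 2)) = 8/(-4) = -2
Hence H_2(x) = 4 x^2 - 2.

H_2(x); series = 4 x^2 - 2


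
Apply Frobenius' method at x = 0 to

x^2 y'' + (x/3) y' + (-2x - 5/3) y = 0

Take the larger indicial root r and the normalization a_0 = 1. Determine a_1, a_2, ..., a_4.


Write in Frobenius form y'' + (p(x)/x) y' + (q(x)/x^2) y = 0:
  p(x) = 1/3,  q(x) = -2x - 5/3.
Indicial equation: r(r-1) + (1/3) r + (-5/3) = 0 -> roots r_1 = 5/3, r_2 = -1.
Take r = r_1 = 5/3. Let y(x) = x^r sum_{n>=0} a_n x^n with a_0 = 1.
Substitute y = x^r sum a_n x^n and match x^{r+n}. The recurrence is
  D(n) a_n - 2 a_{n-1} = 0,  where D(n) = (r+n)(r+n-1) + (1/3)(r+n) + (-5/3).
  a_n = 2 / D(n) * a_{n-1}.
Since the indicial polynomial factors as (r - r_1)(r - r_2), D(n) = (r_1 + n - r_1)(r_1 + n - r_2) = n(n + 8/3).
Evaluating step by step (a_0 = 1):
  n = 1: D(1) = 1(1 + 8/3) = 11/3; numerator = 2(1) = 2; a_1 = (2)/(11/3) = 6/11
  n = 2: D(2) = 2(2 + 8/3) = 28/3; numerator = 2(6/11) = 12/11; a_2 = (12/11)/(28/3) = 9/77
  n = 3: D(3) = 3(3 + 8/3) = 17; numerator = 2(9/77) = 18/77; a_3 = (18/77)/(17) = 18/1309
  n = 4: D(4) = 4(4 + 8/3) = 80/3; numerator = 2(18/1309) = 36/1309; a_4 = (36/1309)/(80/3) = 27/26180

r = 5/3; a_0 = 1; a_1 = 6/11; a_2 = 9/77; a_3 = 18/1309; a_4 = 27/26180


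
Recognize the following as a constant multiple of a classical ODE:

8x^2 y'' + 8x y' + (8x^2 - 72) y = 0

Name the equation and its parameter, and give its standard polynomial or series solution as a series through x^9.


All three coefficients share the factor 8; dividing through by 8 gives  x^2 y'' + x y' + (x^2 - 9) y = 0.
This matches the Bessel equation x^2 y'' + x y' + (x^2 - nu^2) y = 0 with nu^2 = 9, so nu = 3; the solution bounded at x = 0 is J_3(x).
Frobenius at x = 0: indicial roots ±nu; for r = nu the recurrence k(k + 2nu) c_k = -c_{k-2} gives the standard series J_nu(x) = sum_{k>=0} (-1)^k / (k! (k+nu)!) (x/2)^(2k+nu). Evaluate the first 4 terms:
  k = 0: (-1)^0 / (0! * 3! * 2^3) x^3 = 1/(1*6*8) x^3 = (1/48) x^3
  k = 1: (-1)^1 / (1! * 4! * 2^5) x^5 = -1/(1*24*32) x^5 = (-1/768) x^5
  k = 2: (-1)^2 / (2! * 5! * 2^7) x^7 = 1/(2*120*128) x^7 = (1/30720) x^7
  k = 3: (-1)^3 / (3! * 6! * 2^9) x^9 = -1/(6*720*512) x^9 = (-1/2211840) x^9
Hence J_3(x) = -x^9/2211840 + x^7/30720 - x^5/768 + x^3/48 + ....

J_3(x); series = -x^9/2211840 + x^7/30720 - x^5/768 + x^3/48


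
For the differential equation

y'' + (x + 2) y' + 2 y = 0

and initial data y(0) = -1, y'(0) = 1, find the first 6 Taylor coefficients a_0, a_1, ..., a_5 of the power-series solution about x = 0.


Ansatz: y(x) = sum_{n>=0} a_n x^n, so y'(x) = sum_{n>=1} n a_n x^(n-1) and y''(x) = sum_{n>=2} n(n-1) a_n x^(n-2).
Substitute into P(x) y'' + Q(x) y' + R(x) y = 0 with P(x) = 1, Q(x) = x + 2, R(x) = 2, and match powers of x.
Initial conditions: a_0 = -1, a_1 = 1.
Setting the coefficient of each power of x to zero and solving order by order (substituting the coefficients already found):
  x^0: 2 a_2 + 2 a_1 + 2 a_0 = 0  ->  2 a_2 = -2 a_1 - 2 a_0 = 0  ->  a_2 = 0
  x^1: 6 a_3 + 4 a_2 + 3 a_1 = 0  ->  6 a_3 = -4 a_2 - 3 a_1 = -3  ->  a_3 = -1/2
  x^2: 12 a_4 + 6 a_3 + 4 a_2 = 0  ->  12 a_4 = -6 a_3 - 4 a_2 = 3  ->  a_4 = 1/4
  x^3: 20 a_5 + 8 a_4 + 5 a_3 = 0  ->  20 a_5 = -8 a_4 - 5 a_3 = 1/2  ->  a_5 = 1/40
Truncated series: y(x) = -1 + x - (1/2) x^3 + (1/4) x^4 + (1/40) x^5 + O(x^6).

a_0 = -1; a_1 = 1; a_2 = 0; a_3 = -1/2; a_4 = 1/4; a_5 = 1/40


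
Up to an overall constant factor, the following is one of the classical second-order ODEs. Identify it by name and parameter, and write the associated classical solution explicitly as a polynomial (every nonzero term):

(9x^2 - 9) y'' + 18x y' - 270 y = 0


All three coefficients share the factor -9; dividing through by -9 gives  (1 - x^2) y'' - 2x y' + 30 y = 0.
This matches the Legendre equation (1 - x^2) y'' - 2x y' + n(n+1) y = 0 (note the -2x y' term) with n(n+1) = 30, so n = 5; the polynomial solution is P_5(x).
With y = sum_k a_k x^k, matching x^k gives (k+2)(k+1) a_{k+2} = [k(k+1) - n(n+1)] a_k = (k - 5)(k + 6) a_k. The right side vanishes at k = 5, so the series with the parity of 5 terminates at degree 5.
Standard normalization (P_n(1) = 1): leading coefficient (2n)!/(2^n (n!)^2) = 3628800/(32*14400) = 63/8, so a_5 = 63/8. Work downward with a_k = (k+1)(k+2) a_{k+2} / ((k - 5)(k + 6)):
  a_3 = (4)(5)(63/8) / ((3 - 5)(3 + 6)) = (315/2)/(-18) = -35/4
  a_1 = (2)(3)(-35/4) / ((1 - 5)(1 + 6)) = (-105/2)/(-28) = 15/8
Hence P_5(x) = 63 x^5/8 - 35 x^3/4 + 15 x/8.

P_5(x); series = 63 x^5/8 - 35 x^3/4 + 15 x/8


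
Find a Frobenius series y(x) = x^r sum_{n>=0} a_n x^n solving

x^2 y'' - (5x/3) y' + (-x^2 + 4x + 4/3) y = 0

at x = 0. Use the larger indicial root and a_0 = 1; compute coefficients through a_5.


Write in Frobenius form y'' + (p(x)/x) y' + (q(x)/x^2) y = 0:
  p(x) = -5/3,  q(x) = -x^2 + 4x + 4/3.
Indicial equation: r(r-1) + (-5/3) r + (4/3) = 0 -> roots r_1 = 2, r_2 = 2/3.
Take r = r_1 = 2. Let y(x) = x^r sum_{n>=0} a_n x^n with a_0 = 1.
Substitute y = x^r sum a_n x^n and match x^{r+n}. The recurrence is
  D(n) a_n + 4 a_{n-1} - 1 a_{n-2} = 0,  where D(n) = (r+n)(r+n-1) + (-5/3)(r+n) + (4/3).
  a_n = [-4 a_{n-1} + 1 a_{n-2}] / D(n).
Since the indicial polynomial factors as (r - r_1)(r - r_2), D(n) = (r_1 + n - r_1)(r_1 + n - r_2) = n(n + 4/3).
Evaluating step by step (a_0 = 1):
  n = 1: D(1) = 1(1 + 4/3) = 7/3; numerator = -4(1) = -4; a_1 = (-4)/(7/3) = -12/7
  n = 2: D(2) = 2(2 + 4/3) = 20/3; numerator = -4(-12/7) + 1(1) = 55/7; a_2 = (55/7)/(20/3) = 33/28
  n = 3: D(3) = 3(3 + 4/3) = 13; numerator = -4(33/28) + 1(-12/7) = -45/7; a_3 = (-45/7)/(13) = -45/91
  n = 4: D(4) = 4(4 + 4/3) = 64/3; numerator = -4(-45/91) + 1(33/28) = 1149/364; a_4 = (1149/364)/(64/3) = 3447/23296
  n = 5: D(5) = 5(5 + 4/3) = 95/3; numerator = -4(3447/23296) + 1(-45/91) = -6327/5824; a_5 = (-6327/5824)/(95/3) = -999/29120

r = 2; a_0 = 1; a_1 = -12/7; a_2 = 33/28; a_3 = -45/91; a_4 = 3447/23296; a_5 = -999/29120


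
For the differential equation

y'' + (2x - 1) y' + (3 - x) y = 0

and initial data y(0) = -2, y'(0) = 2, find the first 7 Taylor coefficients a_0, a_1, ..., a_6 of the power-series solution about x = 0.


Ansatz: y(x) = sum_{n>=0} a_n x^n, so y'(x) = sum_{n>=1} n a_n x^(n-1) and y''(x) = sum_{n>=2} n(n-1) a_n x^(n-2).
Substitute into P(x) y'' + Q(x) y' + R(x) y = 0 with P(x) = 1, Q(x) = 2x - 1, R(x) = 3 - x, and match powers of x.
Initial conditions: a_0 = -2, a_1 = 2.
Setting the coefficient of each power of x to zero and solving order by order (substituting the coefficients already found):
  x^0: 2 a_2 - a_1 + 3 a_0 = 0  ->  2 a_2 = a_1 - 3 a_0 = 8  ->  a_2 = 4
  x^1: 6 a_3 - 2 a_2 + 5 a_1 - a_0 = 0  ->  6 a_3 = 2 a_2 - 5 a_1 + a_0 = -4  ->  a_3 = -2/3
  x^2: 12 a_4 - 3 a_3 + 7 a_2 - a_1 = 0  ->  12 a_4 = 3 a_3 - 7 a_2 + a_1 = -28  ->  a_4 = -7/3
  x^3: 20 a_5 - 4 a_4 + 9 a_3 - a_2 = 0  ->  20 a_5 = 4 a_4 - 9 a_3 + a_2 = 2/3  ->  a_5 = 1/30
  x^4: 30 a_6 - 5 a_5 + 11 a_4 - a_3 = 0  ->  30 a_6 = 5 a_5 - 11 a_4 + a_3 = 151/6  ->  a_6 = 151/180
Truncated series: y(x) = -2 + 2 x + 4 x^2 - (2/3) x^3 - (7/3) x^4 + (1/30) x^5 + (151/180) x^6 + O(x^7).

a_0 = -2; a_1 = 2; a_2 = 4; a_3 = -2/3; a_4 = -7/3; a_5 = 1/30; a_6 = 151/180


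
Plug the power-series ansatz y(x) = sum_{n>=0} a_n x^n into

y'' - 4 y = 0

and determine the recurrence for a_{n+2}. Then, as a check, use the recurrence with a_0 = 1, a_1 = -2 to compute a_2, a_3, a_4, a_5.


Substitute y = sum_n a_n x^n into y'' + (const) y = 0.
y''(x) = sum_{n>=0} (n+2)(n+1) a_{n+2} x^n.
The ODE becomes sum_n [(n+2)(n+1) a_{n+2} - 4 a_n] x^n = 0.
Setting each coefficient to zero gives the recurrence:
  (n+2)(n+1) a_{n+2} - 4 a_n = 0,
  a_{n+2} = 4 / ((n+1)(n+2)) a_n.

Check with a_0 = 1, a_1 = -2 (apply the recurrence for n = 0, 1, 2, 3): a_0 = 1, a_1 = -2, a_2 = 2, a_3 = -4/3, a_4 = 2/3, a_5 = -4/15.

a_{n+2} = 4/((n+1)(n+2)) * a_n; check: a_0 = 1, a_1 = -2, a_2 = 2, a_3 = -4/3, a_4 = 2/3, a_5 = -4/15


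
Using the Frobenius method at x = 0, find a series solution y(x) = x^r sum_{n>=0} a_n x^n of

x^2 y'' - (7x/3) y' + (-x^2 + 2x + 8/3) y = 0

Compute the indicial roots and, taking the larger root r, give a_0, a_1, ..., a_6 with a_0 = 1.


Write in Frobenius form y'' + (p(x)/x) y' + (q(x)/x^2) y = 0:
  p(x) = -7/3,  q(x) = -x^2 + 2x + 8/3.
Indicial equation: r(r-1) + (-7/3) r + (8/3) = 0 -> roots r_1 = 2, r_2 = 4/3.
Take r = r_1 = 2. Let y(x) = x^r sum_{n>=0} a_n x^n with a_0 = 1.
Substitute y = x^r sum a_n x^n and match x^{r+n}. The recurrence is
  D(n) a_n + 2 a_{n-1} - 1 a_{n-2} = 0,  where D(n) = (r+n)(r+n-1) + (-7/3)(r+n) + (8/3).
  a_n = [-2 a_{n-1} + 1 a_{n-2}] / D(n).
Since the indicial polynomial factors as (r - r_1)(r - r_2), D(n) = (r_1 + n - r_1)(r_1 + n - r_2) = n(n + 2/3).
Evaluating step by step (a_0 = 1):
  n = 1: D(1) = 1(1 + 2/3) = 5/3; numerator = -2(1) = -2; a_1 = (-2)/(5/3) = -6/5
  n = 2: D(2) = 2(2 + 2/3) = 16/3; numerator = -2(-6/5) + 1(1) = 17/5; a_2 = (17/5)/(16/3) = 51/80
  n = 3: D(3) = 3(3 + 2/3) = 11; numerator = -2(51/80) + 1(-6/5) = -99/40; a_3 = (-99/40)/(11) = -9/40
  n = 4: D(4) = 4(4 + 2/3) = 56/3; numerator = -2(-9/40) + 1(51/80) = 87/80; a_4 = (87/80)/(56/3) = 261/4480
  n = 5: D(5) = 5(5 + 2/3) = 85/3; numerator = -2(261/4480) + 1(-9/40) = -153/448; a_5 = (-153/448)/(85/3) = -27/2240
  n = 6: D(6) = 6(6 + 2/3) = 40; numerator = -2(-27/2240) + 1(261/4480) = 369/4480; a_6 = (369/4480)/(40) = 369/179200

r = 2; a_0 = 1; a_1 = -6/5; a_2 = 51/80; a_3 = -9/40; a_4 = 261/4480; a_5 = -27/2240; a_6 = 369/179200


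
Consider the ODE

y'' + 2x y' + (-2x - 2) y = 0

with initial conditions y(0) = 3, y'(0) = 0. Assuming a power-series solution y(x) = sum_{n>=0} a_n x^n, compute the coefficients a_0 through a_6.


Ansatz: y(x) = sum_{n>=0} a_n x^n, so y'(x) = sum_{n>=1} n a_n x^(n-1) and y''(x) = sum_{n>=2} n(n-1) a_n x^(n-2).
Substitute into P(x) y'' + Q(x) y' + R(x) y = 0 with P(x) = 1, Q(x) = 2x, R(x) = -2x - 2, and match powers of x.
Initial conditions: a_0 = 3, a_1 = 0.
Setting the coefficient of each power of x to zero and solving order by order (substituting the coefficients already found):
  x^0: 2 a_2 - 2 a_0 = 0  ->  2 a_2 = 2 a_0 = 6  ->  a_2 = 3
  x^1: 6 a_3 - 2 a_0 = 0  ->  6 a_3 = 2 a_0 = 6  ->  a_3 = 1
  x^2: 12 a_4 + 2 a_2 - 2 a_1 = 0  ->  12 a_4 = -2 a_2 + 2 a_1 = -6  ->  a_4 = -1/2
  x^3: 20 a_5 + 4 a_3 - 2 a_2 = 0  ->  20 a_5 = -4 a_3 + 2 a_2 = 2  ->  a_5 = 1/10
  x^4: 30 a_6 + 6 a_4 - 2 a_3 = 0  ->  30 a_6 = -6 a_4 + 2 a_3 = 5  ->  a_6 = 1/6
Truncated series: y(x) = 3 + 3 x^2 + x^3 - (1/2) x^4 + (1/10) x^5 + (1/6) x^6 + O(x^7).

a_0 = 3; a_1 = 0; a_2 = 3; a_3 = 1; a_4 = -1/2; a_5 = 1/10; a_6 = 1/6


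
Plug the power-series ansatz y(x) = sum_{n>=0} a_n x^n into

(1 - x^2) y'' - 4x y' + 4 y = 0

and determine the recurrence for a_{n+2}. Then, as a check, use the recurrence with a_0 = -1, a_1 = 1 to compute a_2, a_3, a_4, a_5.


Substitute y = sum_n a_n x^n.
(1 - 1 x^2) y'' contributes (n+2)(n+1) a_{n+2} - n(n-1) a_n at x^n.
-4 x y'(x) contributes -4 n a_n at x^n.
4 y(x) contributes 4 a_n at x^n.
Matching x^n: (n+2)(n+1) a_{n+2} + (-n(n-1) - 4 n + 4) a_n = 0.
Thus a_{n+2} = (n(n-1) + 4 n - 4) / ((n+1)(n+2)) * a_n.

Check with a_0 = -1, a_1 = 1 (apply the recurrence for n = 0, 1, 2, 3): a_0 = -1, a_1 = 1, a_2 = 2, a_3 = 0, a_4 = 1, a_5 = 0.

a_(n+2) = (n(n-1) + 4 n - 4) / ((n+1)(n+2)) * a_n; check: a_0 = -1, a_1 = 1, a_2 = 2, a_3 = 0, a_4 = 1, a_5 = 0


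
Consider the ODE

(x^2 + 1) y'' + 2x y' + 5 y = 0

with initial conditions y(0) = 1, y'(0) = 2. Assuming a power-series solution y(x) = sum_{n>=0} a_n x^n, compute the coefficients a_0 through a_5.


Ansatz: y(x) = sum_{n>=0} a_n x^n, so y'(x) = sum_{n>=1} n a_n x^(n-1) and y''(x) = sum_{n>=2} n(n-1) a_n x^(n-2).
Substitute into P(x) y'' + Q(x) y' + R(x) y = 0 with P(x) = x^2 + 1, Q(x) = 2x, R(x) = 5, and match powers of x.
Initial conditions: a_0 = 1, a_1 = 2.
Setting the coefficient of each power of x to zero and solving order by order (substituting the coefficients already found):
  x^0: 2 a_2 + 5 a_0 = 0  ->  2 a_2 = -5 a_0 = -5  ->  a_2 = -5/2
  x^1: 6 a_3 + 7 a_1 = 0  ->  6 a_3 = -7 a_1 = -14  ->  a_3 = -7/3
  x^2: 12 a_4 + 11 a_2 = 0  ->  12 a_4 = -11 a_2 = 55/2  ->  a_4 = 55/24
  x^3: 20 a_5 + 17 a_3 = 0  ->  20 a_5 = -17 a_3 = 119/3  ->  a_5 = 119/60
Truncated series: y(x) = 1 + 2 x - (5/2) x^2 - (7/3) x^3 + (55/24) x^4 + (119/60) x^5 + O(x^6).

a_0 = 1; a_1 = 2; a_2 = -5/2; a_3 = -7/3; a_4 = 55/24; a_5 = 119/60


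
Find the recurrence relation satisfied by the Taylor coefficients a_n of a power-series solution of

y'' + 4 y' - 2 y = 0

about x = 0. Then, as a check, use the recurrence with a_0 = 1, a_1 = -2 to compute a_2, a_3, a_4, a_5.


Substitute y = sum_n a_n x^n.
y''(x) has coefficient (n+2)(n+1) a_{n+2} at x^n;
4 y'(x) has coefficient 4 (n+1) a_{n+1} at x^n;
-2 y(x) has coefficient -2 a_n at x^n.
Matching x^n: (n+2)(n+1) a_{n+2} + 4 (n+1) a_{n+1} - 2 a_n = 0.
Thus a_{n+2} = [-4 (n+1) a_{n+1} + 2 a_n] / ((n+1)(n+2)).

Check with a_0 = 1, a_1 = -2 (apply the recurrence for n = 0, 1, 2, 3): a_0 = 1, a_1 = -2, a_2 = 5, a_3 = -22/3, a_4 = 49/6, a_5 = -109/15.

a_(n+2) = [-4 (n+1) a_(n+1) + 2 a_n] / ((n+1)(n+2)); check: a_0 = 1, a_1 = -2, a_2 = 5, a_3 = -22/3, a_4 = 49/6, a_5 = -109/15


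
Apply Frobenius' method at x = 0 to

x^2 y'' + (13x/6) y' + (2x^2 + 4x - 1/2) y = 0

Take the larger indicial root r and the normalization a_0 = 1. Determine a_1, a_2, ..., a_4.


Write in Frobenius form y'' + (p(x)/x) y' + (q(x)/x^2) y = 0:
  p(x) = 13/6,  q(x) = 2x^2 + 4x - 1/2.
Indicial equation: r(r-1) + (13/6) r + (-1/2) = 0 -> roots r_1 = 1/3, r_2 = -3/2.
Take r = r_1 = 1/3. Let y(x) = x^r sum_{n>=0} a_n x^n with a_0 = 1.
Substitute y = x^r sum a_n x^n and match x^{r+n}. The recurrence is
  D(n) a_n + 4 a_{n-1} + 2 a_{n-2} = 0,  where D(n) = (r+n)(r+n-1) + (13/6)(r+n) + (-1/2).
  a_n = [-4 a_{n-1} - 2 a_{n-2}] / D(n).
Since the indicial polynomial factors as (r - r_1)(r - r_2), D(n) = (r_1 + n - r_1)(r_1 + n - r_2) = n(n + 11/6).
Evaluating step by step (a_0 = 1):
  n = 1: D(1) = 1(1 + 11/6) = 17/6; numerator = -4(1) = -4; a_1 = (-4)/(17/6) = -24/17
  n = 2: D(2) = 2(2 + 11/6) = 23/3; numerator = -4(-24/17) - 2(1) = 62/17; a_2 = (62/17)/(23/3) = 186/391
  n = 3: D(3) = 3(3 + 11/6) = 29/2; numerator = -4(186/391) - 2(-24/17) = 360/391; a_3 = (360/391)/(29/2) = 720/11339
  n = 4: D(4) = 4(4 + 11/6) = 70/3; numerator = -4(720/11339) - 2(186/391) = -804/667; a_4 = (-804/667)/(70/3) = -1206/23345

r = 1/3; a_0 = 1; a_1 = -24/17; a_2 = 186/391; a_3 = 720/11339; a_4 = -1206/23345


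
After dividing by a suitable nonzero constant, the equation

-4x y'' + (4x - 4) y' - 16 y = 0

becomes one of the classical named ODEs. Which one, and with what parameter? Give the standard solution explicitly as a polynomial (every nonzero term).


All three coefficients share the factor -4; dividing through by -4 gives  x y'' + (1 - x) y' + 4 y = 0.
This matches the Laguerre equation x y'' + (1 - x) y' + n y = 0 with n = 4; the polynomial solution is L_4(x).
With y = sum_k a_k x^k, matching x^k gives (k+1)k a_{k+1} + (k+1) a_{k+1} - k a_k + n a_k = 0, i.e. (k+1)^2 a_{k+1} = (k - n) a_k = (k - 4) a_k. The right side vanishes at k = 4, so the series terminates at degree 4.
Standard normalization L_n(0) = 1 gives a_0 = 1. Work upward with a_{k+1} = (k - 4) a_k / (k+1)^2:
  a_1 = (0 - 4)(1) / 1^2 = -4/1 = -4
  a_2 = (1 - 4)(-4) / 2^2 = 12/4 = 3
  a_3 = (2 - 4)(3) / 3^2 = -6/9 = -2/3
  a_4 = (3 - 4)(-2/3) / 4^2 = (2/3)/16 = 1/24
Hence L_4(x) = x^4/24 - 2 x^3/3 + 3 x^2 - 4 x + 1.

L_4(x); series = x^4/24 - 2 x^3/3 + 3 x^2 - 4 x + 1


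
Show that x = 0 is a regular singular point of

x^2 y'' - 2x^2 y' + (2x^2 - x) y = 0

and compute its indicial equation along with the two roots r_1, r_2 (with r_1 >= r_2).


Divide by x^2 to reach normal form y'' + P_1(x) y' + P_2(x) y = 0 with P_1(x) = -2 and P_2(x) = 2 - 1/x.
x = 0 is a singular point because the y-coefficient 2 - 1/x has a pole at x = 0.
It is a regular singular point because x P_1(x) = p(x) = -2x and x^2 P_2(x) = q(x) = 2x^2 - x are polynomials, hence analytic at x = 0.
p(0) = 0,  q(0) = 0.
Indicial equation: r(r-1) + p(0) r + q(0) = 0, i.e. r^2 + (p(0) - 1) r + q(0) = 0, i.e. r^2 - 1 r = 0.
Discriminant: (-1)^2 - 4(0) = 1, so r = (1 ± 1)/2.
Solving: r_1 = 1, r_2 = 0.

indicial: r^2 - 1 r = 0; roots r_1 = 1, r_2 = 0


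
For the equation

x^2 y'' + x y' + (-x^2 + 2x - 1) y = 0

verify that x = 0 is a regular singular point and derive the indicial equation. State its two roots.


Divide by x^2 to reach normal form y'' + P_1(x) y' + P_2(x) y = 0 with P_1(x) = 1/x and P_2(x) = -1 + 2/x - 1/x^2.
x = 0 is a singular point because the y'-coefficient 1/x has a pole at x = 0 and the y-coefficient -1 + 2/x - 1/x^2 has a pole at x = 0.
It is a regular singular point because x P_1(x) = p(x) = 1 and x^2 P_2(x) = q(x) = -x^2 + 2x - 1 are polynomials, hence analytic at x = 0.
p(0) = 1,  q(0) = -1.
Indicial equation: r(r-1) + p(0) r + q(0) = 0, i.e. r^2 + (p(0) - 1) r + q(0) = 0, i.e. r^2 - 1 = 0.
Discriminant: (0)^2 - 4(-1) = 4, so r = (0 ± 2)/2.
Solving: r_1 = 1, r_2 = -1.

indicial: r^2 - 1 = 0; roots r_1 = 1, r_2 = -1


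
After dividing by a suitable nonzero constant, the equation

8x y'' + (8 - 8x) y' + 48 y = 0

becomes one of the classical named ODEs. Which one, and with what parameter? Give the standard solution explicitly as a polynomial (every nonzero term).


All three coefficients share the factor 8; dividing through by 8 gives  x y'' + (1 - x) y' + 6 y = 0.
This matches the Laguerre equation x y'' + (1 - x) y' + n y = 0 with n = 6; the polynomial solution is L_6(x).
With y = sum_k a_k x^k, matching x^k gives (k+1)k a_{k+1} + (k+1) a_{k+1} - k a_k + n a_k = 0, i.e. (k+1)^2 a_{k+1} = (k - n) a_k = (k - 6) a_k. The right side vanishes at k = 6, so the series terminates at degree 6.
Standard normalization L_n(0) = 1 gives a_0 = 1. Work upward with a_{k+1} = (k - 6) a_k / (k+1)^2:
  a_1 = (0 - 6)(1) / 1^2 = -6/1 = -6
  a_2 = (1 - 6)(-6) / 2^2 = 30/4 = 15/2
  a_3 = (2 - 6)(15/2) / 3^2 = -30/9 = -10/3
  a_4 = (3 - 6)(-10/3) / 4^2 = 10/16 = 5/8
  a_5 = (4 - 6)(5/8) / 5^2 = (-5/4)/25 = -1/20
  a_6 = (5 - 6)(-1/20) / 6^2 = (1/20)/36 = 1/720
Hence L_6(x) = x^6/720 - x^5/20 + 5 x^4/8 - 10 x^3/3 + 15 x^2/2 - 6 x + 1.

L_6(x); series = x^6/720 - x^5/20 + 5 x^4/8 - 10 x^3/3 + 15 x^2/2 - 6 x + 1


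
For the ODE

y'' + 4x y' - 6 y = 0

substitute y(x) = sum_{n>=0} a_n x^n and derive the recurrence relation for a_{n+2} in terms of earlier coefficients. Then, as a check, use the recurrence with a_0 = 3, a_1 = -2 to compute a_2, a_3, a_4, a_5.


Substitute y = sum_n a_n x^n.
y''(x) has coefficient (n+2)(n+1) a_{n+2} at x^n;
4 x y'(x) has coefficient 4 n a_n at x^n (shift);
-6 y(x) has coefficient -6 a_n at x^n.
Matching x^n: (n+2)(n+1) a_{n+2} + (4n - 6) a_n = 0.
Thus a_{n+2} = (-4n + 6) / ((n+1)(n+2)) * a_n.

Check with a_0 = 3, a_1 = -2 (apply the recurrence for n = 0, 1, 2, 3): a_0 = 3, a_1 = -2, a_2 = 9, a_3 = -2/3, a_4 = -3/2, a_5 = 1/5.

a_(n+2) = (-4n + 6) / ((n+1)(n+2)) * a_n; check: a_0 = 3, a_1 = -2, a_2 = 9, a_3 = -2/3, a_4 = -3/2, a_5 = 1/5


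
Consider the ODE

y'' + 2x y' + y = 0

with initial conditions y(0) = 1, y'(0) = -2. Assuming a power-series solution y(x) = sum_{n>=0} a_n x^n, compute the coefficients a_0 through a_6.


Ansatz: y(x) = sum_{n>=0} a_n x^n, so y'(x) = sum_{n>=1} n a_n x^(n-1) and y''(x) = sum_{n>=2} n(n-1) a_n x^(n-2).
Substitute into P(x) y'' + Q(x) y' + R(x) y = 0 with P(x) = 1, Q(x) = 2x, R(x) = 1, and match powers of x.
Initial conditions: a_0 = 1, a_1 = -2.
Setting the coefficient of each power of x to zero and solving order by order (substituting the coefficients already found):
  x^0: 2 a_2 + a_0 = 0  ->  2 a_2 = -a_0 = -1  ->  a_2 = -1/2
  x^1: 6 a_3 + 3 a_1 = 0  ->  6 a_3 = -3 a_1 = 6  ->  a_3 = 1
  x^2: 12 a_4 + 5 a_2 = 0  ->  12 a_4 = -5 a_2 = 5/2  ->  a_4 = 5/24
  x^3: 20 a_5 + 7 a_3 = 0  ->  20 a_5 = -7 a_3 = -7  ->  a_5 = -7/20
  x^4: 30 a_6 + 9 a_4 = 0  ->  30 a_6 = -9 a_4 = -15/8  ->  a_6 = -1/16
Truncated series: y(x) = 1 - 2 x - (1/2) x^2 + x^3 + (5/24) x^4 - (7/20) x^5 - (1/16) x^6 + O(x^7).

a_0 = 1; a_1 = -2; a_2 = -1/2; a_3 = 1; a_4 = 5/24; a_5 = -7/20; a_6 = -1/16


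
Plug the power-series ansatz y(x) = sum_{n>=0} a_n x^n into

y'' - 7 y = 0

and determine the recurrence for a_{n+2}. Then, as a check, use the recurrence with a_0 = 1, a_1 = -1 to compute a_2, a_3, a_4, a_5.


Substitute y = sum_n a_n x^n into y'' + (const) y = 0.
y''(x) = sum_{n>=0} (n+2)(n+1) a_{n+2} x^n.
The ODE becomes sum_n [(n+2)(n+1) a_{n+2} - 7 a_n] x^n = 0.
Setting each coefficient to zero gives the recurrence:
  (n+2)(n+1) a_{n+2} - 7 a_n = 0,
  a_{n+2} = 7 / ((n+1)(n+2)) a_n.

Check with a_0 = 1, a_1 = -1 (apply the recurrence for n = 0, 1, 2, 3): a_0 = 1, a_1 = -1, a_2 = 7/2, a_3 = -7/6, a_4 = 49/24, a_5 = -49/120.

a_{n+2} = 7/((n+1)(n+2)) * a_n; check: a_0 = 1, a_1 = -1, a_2 = 7/2, a_3 = -7/6, a_4 = 49/24, a_5 = -49/120


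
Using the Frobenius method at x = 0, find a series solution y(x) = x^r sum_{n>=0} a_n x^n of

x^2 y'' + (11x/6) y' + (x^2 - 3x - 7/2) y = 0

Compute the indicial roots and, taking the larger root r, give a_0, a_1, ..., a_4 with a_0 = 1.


Write in Frobenius form y'' + (p(x)/x) y' + (q(x)/x^2) y = 0:
  p(x) = 11/6,  q(x) = x^2 - 3x - 7/2.
Indicial equation: r(r-1) + (11/6) r + (-7/2) = 0 -> roots r_1 = 3/2, r_2 = -7/3.
Take r = r_1 = 3/2. Let y(x) = x^r sum_{n>=0} a_n x^n with a_0 = 1.
Substitute y = x^r sum a_n x^n and match x^{r+n}. The recurrence is
  D(n) a_n - 3 a_{n-1} + 1 a_{n-2} = 0,  where D(n) = (r+n)(r+n-1) + (11/6)(r+n) + (-7/2).
  a_n = [3 a_{n-1} - 1 a_{n-2}] / D(n).
Since the indicial polynomial factors as (r - r_1)(r - r_2), D(n) = (r_1 + n - r_1)(r_1 + n - r_2) = n(n + 23/6).
Evaluating step by step (a_0 = 1):
  n = 1: D(1) = 1(1 + 23/6) = 29/6; numerator = 3(1) = 3; a_1 = (3)/(29/6) = 18/29
  n = 2: D(2) = 2(2 + 23/6) = 35/3; numerator = 3(18/29) - 1(1) = 25/29; a_2 = (25/29)/(35/3) = 15/203
  n = 3: D(3) = 3(3 + 23/6) = 41/2; numerator = 3(15/203) - 1(18/29) = -81/203; a_3 = (-81/203)/(41/2) = -162/8323
  n = 4: D(4) = 4(4 + 23/6) = 94/3; numerator = 3(-162/8323) - 1(15/203) = -1101/8323; a_4 = (-1101/8323)/(94/3) = -3303/782362

r = 3/2; a_0 = 1; a_1 = 18/29; a_2 = 15/203; a_3 = -162/8323; a_4 = -3303/782362


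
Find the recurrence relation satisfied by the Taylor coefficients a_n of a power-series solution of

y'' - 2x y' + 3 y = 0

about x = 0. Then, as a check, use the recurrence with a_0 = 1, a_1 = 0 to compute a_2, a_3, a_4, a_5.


Substitute y = sum_n a_n x^n.
y''(x) has coefficient (n+2)(n+1) a_{n+2} at x^n;
-2 x y'(x) has coefficient -2 n a_n at x^n (shift);
3 y(x) has coefficient 3 a_n at x^n.
Matching x^n: (n+2)(n+1) a_{n+2} + (-2n + 3) a_n = 0.
Thus a_{n+2} = (2n - 3) / ((n+1)(n+2)) * a_n.

Check with a_0 = 1, a_1 = 0 (apply the recurrence for n = 0, 1, 2, 3): a_0 = 1, a_1 = 0, a_2 = -3/2, a_3 = 0, a_4 = -1/8, a_5 = 0.

a_(n+2) = (2n - 3) / ((n+1)(n+2)) * a_n; check: a_0 = 1, a_1 = 0, a_2 = -3/2, a_3 = 0, a_4 = -1/8, a_5 = 0


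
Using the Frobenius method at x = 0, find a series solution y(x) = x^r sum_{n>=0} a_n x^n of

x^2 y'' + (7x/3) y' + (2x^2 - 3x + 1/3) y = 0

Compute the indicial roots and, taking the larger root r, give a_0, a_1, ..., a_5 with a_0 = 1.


Write in Frobenius form y'' + (p(x)/x) y' + (q(x)/x^2) y = 0:
  p(x) = 7/3,  q(x) = 2x^2 - 3x + 1/3.
Indicial equation: r(r-1) + (7/3) r + (1/3) = 0 -> roots r_1 = -1/3, r_2 = -1.
Take r = r_1 = -1/3. Let y(x) = x^r sum_{n>=0} a_n x^n with a_0 = 1.
Substitute y = x^r sum a_n x^n and match x^{r+n}. The recurrence is
  D(n) a_n - 3 a_{n-1} + 2 a_{n-2} = 0,  where D(n) = (r+n)(r+n-1) + (7/3)(r+n) + (1/3).
  a_n = [3 a_{n-1} - 2 a_{n-2}] / D(n).
Since the indicial polynomial factors as (r - r_1)(r - r_2), D(n) = (r_1 + n - r_1)(r_1 + n - r_2) = n(n + 2/3).
Evaluating step by step (a_0 = 1):
  n = 1: D(1) = 1(1 + 2/3) = 5/3; numerator = 3(1) = 3; a_1 = (3)/(5/3) = 9/5
  n = 2: D(2) = 2(2 + 2/3) = 16/3; numerator = 3(9/5) - 2(1) = 17/5; a_2 = (17/5)/(16/3) = 51/80
  n = 3: D(3) = 3(3 + 2/3) = 11; numerator = 3(51/80) - 2(9/5) = -27/16; a_3 = (-27/16)/(11) = -27/176
  n = 4: D(4) = 4(4 + 2/3) = 56/3; numerator = 3(-27/176) - 2(51/80) = -1527/880; a_4 = (-1527/880)/(56/3) = -4581/49280
  n = 5: D(5) = 5(5 + 2/3) = 85/3; numerator = 3(-4581/49280) - 2(-27/176) = 1377/49280; a_5 = (1377/49280)/(85/3) = 243/246400

r = -1/3; a_0 = 1; a_1 = 9/5; a_2 = 51/80; a_3 = -27/176; a_4 = -4581/49280; a_5 = 243/246400


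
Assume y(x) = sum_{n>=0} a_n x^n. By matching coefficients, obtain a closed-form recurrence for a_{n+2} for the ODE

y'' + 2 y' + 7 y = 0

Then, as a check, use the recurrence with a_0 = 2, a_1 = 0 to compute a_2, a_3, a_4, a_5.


Substitute y = sum_n a_n x^n.
y''(x) has coefficient (n+2)(n+1) a_{n+2} at x^n;
2 y'(x) has coefficient 2 (n+1) a_{n+1} at x^n;
7 y(x) has coefficient 7 a_n at x^n.
Matching x^n: (n+2)(n+1) a_{n+2} + 2 (n+1) a_{n+1} + 7 a_n = 0.
Thus a_{n+2} = [-2 (n+1) a_{n+1} - 7 a_n] / ((n+1)(n+2)).

Check with a_0 = 2, a_1 = 0 (apply the recurrence for n = 0, 1, 2, 3): a_0 = 2, a_1 = 0, a_2 = -7, a_3 = 14/3, a_4 = 7/4, a_5 = -7/3.

a_(n+2) = [-2 (n+1) a_(n+1) - 7 a_n] / ((n+1)(n+2)); check: a_0 = 2, a_1 = 0, a_2 = -7, a_3 = 14/3, a_4 = 7/4, a_5 = -7/3


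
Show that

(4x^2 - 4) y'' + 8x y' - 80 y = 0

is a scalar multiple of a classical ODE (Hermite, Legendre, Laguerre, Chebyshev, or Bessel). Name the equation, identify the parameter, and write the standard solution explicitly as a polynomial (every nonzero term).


All three coefficients share the factor -4; dividing through by -4 gives  (1 - x^2) y'' - 2x y' + 20 y = 0.
This matches the Legendre equation (1 - x^2) y'' - 2x y' + n(n+1) y = 0 (note the -2x y' term) with n(n+1) = 20, so n = 4; the polynomial solution is P_4(x).
With y = sum_k a_k x^k, matching x^k gives (k+2)(k+1) a_{k+2} = [k(k+1) - n(n+1)] a_k = (k - 4)(k + 5) a_k. The right side vanishes at k = 4, so the series with the parity of 4 terminates at degree 4.
Standard normalization (P_n(1) = 1): leading coefficient (2n)!/(2^n (n!)^2) = 40320/(16*576) = 35/8, so a_4 = 35/8. Work downward with a_k = (k+1)(k+2) a_{k+2} / ((k - 4)(k + 5)):
  a_2 = (3)(4)(35/8) / ((2 - 4)(2 + 5)) = (105/2)/(-14) = -15/4
  a_0 = (1)(2)(-15/4) / ((0 - 4)(0 + 5)) = (-15/2)/(-20) = 3/8
Hence P_4(x) = 35 x^4/8 - 15 x^2/4 + 3/8.

P_4(x); series = 35 x^4/8 - 15 x^2/4 + 3/8


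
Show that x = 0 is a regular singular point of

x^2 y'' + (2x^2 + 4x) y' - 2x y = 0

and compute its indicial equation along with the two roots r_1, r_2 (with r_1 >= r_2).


Divide by x^2 to reach normal form y'' + P_1(x) y' + P_2(x) y = 0 with P_1(x) = 2 + 4/x and P_2(x) = -2/x.
x = 0 is a singular point because the y'-coefficient 2 + 4/x has a pole at x = 0 and the y-coefficient -2/x has a pole at x = 0.
It is a regular singular point because x P_1(x) = p(x) = 2x + 4 and x^2 P_2(x) = q(x) = -2x are polynomials, hence analytic at x = 0.
p(0) = 4,  q(0) = 0.
Indicial equation: r(r-1) + p(0) r + q(0) = 0, i.e. r^2 + (p(0) - 1) r + q(0) = 0, i.e. r^2 + 3 r = 0.
Discriminant: (3)^2 - 4(0) = 9, so r = (-3 ± 3)/2.
Solving: r_1 = 0, r_2 = -3.

indicial: r^2 + 3 r = 0; roots r_1 = 0, r_2 = -3


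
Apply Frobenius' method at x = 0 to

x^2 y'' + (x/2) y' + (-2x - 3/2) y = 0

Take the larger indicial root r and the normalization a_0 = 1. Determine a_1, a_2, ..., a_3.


Write in Frobenius form y'' + (p(x)/x) y' + (q(x)/x^2) y = 0:
  p(x) = 1/2,  q(x) = -2x - 3/2.
Indicial equation: r(r-1) + (1/2) r + (-3/2) = 0 -> roots r_1 = 3/2, r_2 = -1.
Take r = r_1 = 3/2. Let y(x) = x^r sum_{n>=0} a_n x^n with a_0 = 1.
Substitute y = x^r sum a_n x^n and match x^{r+n}. The recurrence is
  D(n) a_n - 2 a_{n-1} = 0,  where D(n) = (r+n)(r+n-1) + (1/2)(r+n) + (-3/2).
  a_n = 2 / D(n) * a_{n-1}.
Since the indicial polynomial factors as (r - r_1)(r - r_2), D(n) = (r_1 + n - r_1)(r_1 + n - r_2) = n(n + 5/2).
Evaluating step by step (a_0 = 1):
  n = 1: D(1) = 1(1 + 5/2) = 7/2; numerator = 2(1) = 2; a_1 = (2)/(7/2) = 4/7
  n = 2: D(2) = 2(2 + 5/2) = 9; numerator = 2(4/7) = 8/7; a_2 = (8/7)/(9) = 8/63
  n = 3: D(3) = 3(3 + 5/2) = 33/2; numerator = 2(8/63) = 16/63; a_3 = (16/63)/(33/2) = 32/2079

r = 3/2; a_0 = 1; a_1 = 4/7; a_2 = 8/63; a_3 = 32/2079


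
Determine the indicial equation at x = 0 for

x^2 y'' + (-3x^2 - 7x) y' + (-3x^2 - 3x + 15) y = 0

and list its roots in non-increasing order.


Divide by x^2 to reach normal form y'' + P_1(x) y' + P_2(x) y = 0 with P_1(x) = -3 - 7/x and P_2(x) = -3 - 3/x + 15/x^2.
x = 0 is a singular point because the y'-coefficient -3 - 7/x has a pole at x = 0 and the y-coefficient -3 - 3/x + 15/x^2 has a pole at x = 0.
It is a regular singular point because x P_1(x) = p(x) = -3x - 7 and x^2 P_2(x) = q(x) = -3x^2 - 3x + 15 are polynomials, hence analytic at x = 0.
p(0) = -7,  q(0) = 15.
Indicial equation: r(r-1) + p(0) r + q(0) = 0, i.e. r^2 + (p(0) - 1) r + q(0) = 0, i.e. r^2 - 8 r + 15 = 0.
Discriminant: (-8)^2 - 4(15) = 4, so r = (8 ± 2)/2.
Solving: r_1 = 5, r_2 = 3.

indicial: r^2 - 8 r + 15 = 0; roots r_1 = 5, r_2 = 3
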